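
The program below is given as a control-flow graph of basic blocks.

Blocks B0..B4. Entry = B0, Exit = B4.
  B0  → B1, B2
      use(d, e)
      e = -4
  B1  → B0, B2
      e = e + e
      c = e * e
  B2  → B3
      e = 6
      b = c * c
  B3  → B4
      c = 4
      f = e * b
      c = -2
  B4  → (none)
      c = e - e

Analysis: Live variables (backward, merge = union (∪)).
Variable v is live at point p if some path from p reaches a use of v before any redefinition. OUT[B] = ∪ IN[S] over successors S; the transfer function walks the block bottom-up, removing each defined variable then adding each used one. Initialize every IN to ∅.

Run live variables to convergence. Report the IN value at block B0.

Answer: {c, d, e}

Derivation:
Per-block solution:
  B0: | IN={c, d, e} | OUT={c, d, e}
  B1: | IN={d, e} | OUT={c, d, e}
  B2: | IN={c} | OUT={b, e}
  B3: | IN={b, e} | OUT={e}
  B4: | IN={e} | OUT={}

Merge at B0: OUT[B0] = IN[B1] ⊔ IN[B2] = {c, d, e}
Applying B0's transfer function to that OUT value gives IN[B0] (row B0 above).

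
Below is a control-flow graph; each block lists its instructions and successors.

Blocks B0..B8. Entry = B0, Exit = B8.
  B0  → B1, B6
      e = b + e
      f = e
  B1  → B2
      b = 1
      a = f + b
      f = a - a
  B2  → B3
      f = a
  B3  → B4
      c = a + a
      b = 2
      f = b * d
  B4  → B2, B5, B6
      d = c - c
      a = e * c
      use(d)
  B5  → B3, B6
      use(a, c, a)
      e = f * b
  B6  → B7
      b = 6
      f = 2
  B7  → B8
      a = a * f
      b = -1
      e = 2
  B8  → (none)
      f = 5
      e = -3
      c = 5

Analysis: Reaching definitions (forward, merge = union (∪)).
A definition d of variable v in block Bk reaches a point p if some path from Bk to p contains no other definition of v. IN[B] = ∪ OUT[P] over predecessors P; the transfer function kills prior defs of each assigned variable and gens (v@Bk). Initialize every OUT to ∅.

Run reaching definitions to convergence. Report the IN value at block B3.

Answer: {a@B1, a@B4, b@B1, b@B3, c@B3, d@B4, e@B0, e@B5, f@B2, f@B3}

Derivation:
Fixpoint table:
  B0:  IN={}  OUT={e@B0, f@B0}
  B1:  IN={e@B0, f@B0}  OUT={a@B1, b@B1, e@B0, f@B1}
  B2:  IN={a@B1, a@B4, b@B1, b@B3, c@B3, d@B4, e@B0, e@B5, f@B1, f@B3}  OUT={a@B1, a@B4, b@B1, b@B3, c@B3, d@B4, e@B0, e@B5, f@B2}
  B3:  IN={a@B1, a@B4, b@B1, b@B3, c@B3, d@B4, e@B0, e@B5, f@B2, f@B3}  OUT={a@B1, a@B4, b@B3, c@B3, d@B4, e@B0, e@B5, f@B3}
  B4:  IN={a@B1, a@B4, b@B3, c@B3, d@B4, e@B0, e@B5, f@B3}  OUT={a@B4, b@B3, c@B3, d@B4, e@B0, e@B5, f@B3}
  B5:  IN={a@B4, b@B3, c@B3, d@B4, e@B0, e@B5, f@B3}  OUT={a@B4, b@B3, c@B3, d@B4, e@B5, f@B3}
  B6:  IN={a@B4, b@B3, c@B3, d@B4, e@B0, e@B5, f@B0, f@B3}  OUT={a@B4, b@B6, c@B3, d@B4, e@B0, e@B5, f@B6}
  B7:  IN={a@B4, b@B6, c@B3, d@B4, e@B0, e@B5, f@B6}  OUT={a@B7, b@B7, c@B3, d@B4, e@B7, f@B6}
  B8:  IN={a@B7, b@B7, c@B3, d@B4, e@B7, f@B6}  OUT={a@B7, b@B7, c@B8, d@B4, e@B8, f@B8}

Merge at B3: IN[B3] = OUT[B2] ⊔ OUT[B5] = {a@B1, a@B4, b@B1, b@B3, c@B3, d@B4, e@B0, e@B5, f@B2, f@B3}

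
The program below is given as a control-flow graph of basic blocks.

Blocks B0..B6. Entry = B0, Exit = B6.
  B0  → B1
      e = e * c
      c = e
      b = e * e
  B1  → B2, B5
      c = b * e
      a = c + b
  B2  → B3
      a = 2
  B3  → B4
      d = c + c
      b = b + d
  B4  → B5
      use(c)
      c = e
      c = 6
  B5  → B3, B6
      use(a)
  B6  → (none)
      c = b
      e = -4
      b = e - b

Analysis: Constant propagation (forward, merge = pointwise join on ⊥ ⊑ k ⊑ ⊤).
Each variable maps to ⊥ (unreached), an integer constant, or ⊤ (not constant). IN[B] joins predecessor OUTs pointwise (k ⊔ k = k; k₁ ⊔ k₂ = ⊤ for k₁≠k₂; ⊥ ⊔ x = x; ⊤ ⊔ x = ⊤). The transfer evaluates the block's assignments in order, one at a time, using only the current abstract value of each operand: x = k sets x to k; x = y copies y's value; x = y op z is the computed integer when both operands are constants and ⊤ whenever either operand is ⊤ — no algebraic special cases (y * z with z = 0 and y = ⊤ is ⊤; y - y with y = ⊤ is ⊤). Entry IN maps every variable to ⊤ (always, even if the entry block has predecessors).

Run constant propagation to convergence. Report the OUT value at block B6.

Answer: {a: ⊤, b: ⊤, c: ⊤, d: ⊤, e: -4, f: ⊤}

Derivation:
Fixpoint table:
  B0: | IN=(all ⊤) | OUT=(all ⊤)
  B1: | IN=(all ⊤) | OUT=(all ⊤)
  B2: | IN=(all ⊤) | OUT={a:2; rest ⊤}
  B3: | IN=(all ⊤) | OUT=(all ⊤)
  B4: | IN=(all ⊤) | OUT={c:6; rest ⊤}
  B5: | IN=(all ⊤) | OUT=(all ⊤)
  B6: | IN=(all ⊤) | OUT={e:-4; rest ⊤}

Merge at B6: IN[B6] = OUT[B5] = {a: ⊤, b: ⊤, c: ⊤, d: ⊤, e: ⊤, f: ⊤}
Applying B6's transfer function to that IN value gives OUT[B6] (row B6 above).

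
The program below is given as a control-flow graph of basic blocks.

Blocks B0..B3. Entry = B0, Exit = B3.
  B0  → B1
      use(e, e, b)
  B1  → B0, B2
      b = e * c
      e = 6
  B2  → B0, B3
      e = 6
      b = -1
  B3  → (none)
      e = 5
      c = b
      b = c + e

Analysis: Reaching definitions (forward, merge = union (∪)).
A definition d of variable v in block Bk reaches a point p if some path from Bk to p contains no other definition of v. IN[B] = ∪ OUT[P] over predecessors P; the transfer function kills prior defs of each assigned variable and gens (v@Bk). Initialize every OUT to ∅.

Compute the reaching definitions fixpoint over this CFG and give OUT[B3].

Converged values:
  B0:   IN={b@B1, b@B2, e@B1, e@B2}   OUT={b@B1, b@B2, e@B1, e@B2}
  B1:   IN={b@B1, b@B2, e@B1, e@B2}   OUT={b@B1, e@B1}
  B2:   IN={b@B1, e@B1}   OUT={b@B2, e@B2}
  B3:   IN={b@B2, e@B2}   OUT={b@B3, c@B3, e@B3}

Merge at B3: IN[B3] = OUT[B2] = {b@B2, e@B2}
Applying B3's transfer function to that IN value gives OUT[B3] (row B3 above).

Answer: {b@B3, c@B3, e@B3}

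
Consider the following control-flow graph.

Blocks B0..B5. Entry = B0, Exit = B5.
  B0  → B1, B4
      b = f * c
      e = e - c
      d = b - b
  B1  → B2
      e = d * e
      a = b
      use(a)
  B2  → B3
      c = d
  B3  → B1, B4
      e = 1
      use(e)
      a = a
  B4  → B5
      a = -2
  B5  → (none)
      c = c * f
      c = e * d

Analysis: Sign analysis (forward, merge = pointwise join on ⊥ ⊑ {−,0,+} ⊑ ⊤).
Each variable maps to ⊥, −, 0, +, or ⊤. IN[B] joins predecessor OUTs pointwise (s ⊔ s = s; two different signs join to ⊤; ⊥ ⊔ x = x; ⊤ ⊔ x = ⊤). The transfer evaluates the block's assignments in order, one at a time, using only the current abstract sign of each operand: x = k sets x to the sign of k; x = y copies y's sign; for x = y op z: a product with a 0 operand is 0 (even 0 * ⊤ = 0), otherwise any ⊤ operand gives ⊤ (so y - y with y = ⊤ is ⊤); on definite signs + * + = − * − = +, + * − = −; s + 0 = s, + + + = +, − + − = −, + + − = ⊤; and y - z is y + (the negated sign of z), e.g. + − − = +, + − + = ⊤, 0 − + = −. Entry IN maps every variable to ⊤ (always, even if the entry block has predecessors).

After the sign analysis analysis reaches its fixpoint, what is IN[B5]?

Answer: {a: -, b: ⊤, c: ⊤, d: ⊤, e: ⊤, f: ⊤}

Derivation:
Converged values:
  B0:   IN=(all ⊤)   OUT=(all ⊤)
  B1:   IN=(all ⊤)   OUT=(all ⊤)
  B2:   IN=(all ⊤)   OUT=(all ⊤)
  B3:   IN=(all ⊤)   OUT={e:+; rest ⊤}
  B4:   IN=(all ⊤)   OUT={a:-; rest ⊤}
  B5:   IN={a:-; rest ⊤}   OUT={a:-; rest ⊤}

Merge at B5: IN[B5] = OUT[B4] = {a: -, b: ⊤, c: ⊤, d: ⊤, e: ⊤, f: ⊤}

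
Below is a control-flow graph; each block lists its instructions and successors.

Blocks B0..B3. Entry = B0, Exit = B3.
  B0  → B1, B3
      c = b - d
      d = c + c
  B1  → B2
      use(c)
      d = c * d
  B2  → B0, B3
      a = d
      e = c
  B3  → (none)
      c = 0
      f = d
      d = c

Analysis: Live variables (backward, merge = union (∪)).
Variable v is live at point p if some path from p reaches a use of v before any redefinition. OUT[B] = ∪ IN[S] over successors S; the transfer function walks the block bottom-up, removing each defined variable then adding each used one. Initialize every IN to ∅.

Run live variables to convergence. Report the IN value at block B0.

Answer: {b, d}

Derivation:
Fixpoint table:
  B0:   IN={b, d}   OUT={b, c, d}
  B1:   IN={b, c, d}   OUT={b, c, d}
  B2:   IN={b, c, d}   OUT={b, d}
  B3:   IN={d}   OUT={}

Merge at B0: OUT[B0] = IN[B1] ⊔ IN[B3] = {b, c, d}
Applying B0's transfer function to that OUT value gives IN[B0] (row B0 above).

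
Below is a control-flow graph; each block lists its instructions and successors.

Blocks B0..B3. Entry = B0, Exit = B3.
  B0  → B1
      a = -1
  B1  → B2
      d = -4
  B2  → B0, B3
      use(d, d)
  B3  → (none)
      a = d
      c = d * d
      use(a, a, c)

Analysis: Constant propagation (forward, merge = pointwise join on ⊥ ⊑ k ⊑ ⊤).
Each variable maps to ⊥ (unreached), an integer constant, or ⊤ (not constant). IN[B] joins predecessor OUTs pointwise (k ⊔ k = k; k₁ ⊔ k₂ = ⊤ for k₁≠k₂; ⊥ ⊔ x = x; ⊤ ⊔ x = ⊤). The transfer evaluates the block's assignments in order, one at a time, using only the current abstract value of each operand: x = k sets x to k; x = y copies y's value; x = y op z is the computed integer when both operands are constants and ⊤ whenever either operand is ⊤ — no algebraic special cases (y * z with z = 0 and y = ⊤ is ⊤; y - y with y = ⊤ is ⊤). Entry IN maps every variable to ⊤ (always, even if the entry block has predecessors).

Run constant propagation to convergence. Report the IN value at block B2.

Answer: {a: -1, b: ⊤, c: ⊤, d: -4, e: ⊤, f: ⊤}

Trace:
Converged values:
  B0:   IN=(all ⊤)   OUT={a:-1; rest ⊤}
  B1:   IN={a:-1; rest ⊤}   OUT={a:-1, d:-4; rest ⊤}
  B2:   IN={a:-1, d:-4; rest ⊤}   OUT={a:-1, d:-4; rest ⊤}
  B3:   IN={a:-1, d:-4; rest ⊤}   OUT={a:-4, c:16, d:-4; rest ⊤}

Merge at B2: IN[B2] = OUT[B1] = {a: -1, b: ⊤, c: ⊤, d: -4, e: ⊤, f: ⊤}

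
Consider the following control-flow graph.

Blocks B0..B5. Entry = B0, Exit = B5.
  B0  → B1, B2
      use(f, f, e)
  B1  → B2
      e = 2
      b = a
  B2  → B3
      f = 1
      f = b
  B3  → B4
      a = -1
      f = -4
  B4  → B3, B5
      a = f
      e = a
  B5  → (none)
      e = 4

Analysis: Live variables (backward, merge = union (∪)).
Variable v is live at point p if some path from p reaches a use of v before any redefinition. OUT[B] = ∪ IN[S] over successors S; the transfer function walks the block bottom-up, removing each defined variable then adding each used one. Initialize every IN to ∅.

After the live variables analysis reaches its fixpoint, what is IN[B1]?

Per-block solution:
  B0: | IN={a, b, e, f} | OUT={a, b}
  B1: | IN={a} | OUT={b}
  B2: | IN={b} | OUT={}
  B3: | IN={} | OUT={f}
  B4: | IN={f} | OUT={}
  B5: | IN={} | OUT={}

Merge at B1: OUT[B1] = IN[B2] = {b}
Applying B1's transfer function to that OUT value gives IN[B1] (row B1 above).

Answer: {a}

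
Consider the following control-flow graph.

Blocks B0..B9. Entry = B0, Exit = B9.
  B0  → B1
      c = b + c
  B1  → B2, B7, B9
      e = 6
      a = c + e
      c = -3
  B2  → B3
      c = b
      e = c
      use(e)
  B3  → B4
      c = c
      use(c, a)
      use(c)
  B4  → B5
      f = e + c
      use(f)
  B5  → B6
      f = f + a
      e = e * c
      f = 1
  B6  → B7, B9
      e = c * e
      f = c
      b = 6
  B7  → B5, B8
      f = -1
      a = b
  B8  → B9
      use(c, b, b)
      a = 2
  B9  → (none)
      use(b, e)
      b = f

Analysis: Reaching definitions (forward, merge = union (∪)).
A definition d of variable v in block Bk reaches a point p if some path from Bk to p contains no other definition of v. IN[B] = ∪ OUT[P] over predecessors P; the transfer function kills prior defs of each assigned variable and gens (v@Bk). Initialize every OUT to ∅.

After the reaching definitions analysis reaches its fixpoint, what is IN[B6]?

Answer: {a@B1, a@B7, b@B6, c@B1, c@B3, e@B5, f@B5}

Working:
Fixpoint table:
  B0:  IN={}  OUT={c@B0}
  B1:  IN={c@B0}  OUT={a@B1, c@B1, e@B1}
  B2:  IN={a@B1, c@B1, e@B1}  OUT={a@B1, c@B2, e@B2}
  B3:  IN={a@B1, c@B2, e@B2}  OUT={a@B1, c@B3, e@B2}
  B4:  IN={a@B1, c@B3, e@B2}  OUT={a@B1, c@B3, e@B2, f@B4}
  B5:  IN={a@B1, a@B7, b@B6, c@B1, c@B3, e@B1, e@B2, e@B6, f@B4, f@B7}  OUT={a@B1, a@B7, b@B6, c@B1, c@B3, e@B5, f@B5}
  B6:  IN={a@B1, a@B7, b@B6, c@B1, c@B3, e@B5, f@B5}  OUT={a@B1, a@B7, b@B6, c@B1, c@B3, e@B6, f@B6}
  B7:  IN={a@B1, a@B7, b@B6, c@B1, c@B3, e@B1, e@B6, f@B6}  OUT={a@B7, b@B6, c@B1, c@B3, e@B1, e@B6, f@B7}
  B8:  IN={a@B7, b@B6, c@B1, c@B3, e@B1, e@B6, f@B7}  OUT={a@B8, b@B6, c@B1, c@B3, e@B1, e@B6, f@B7}
  B9:  IN={a@B1, a@B7, a@B8, b@B6, c@B1, c@B3, e@B1, e@B6, f@B6, f@B7}  OUT={a@B1, a@B7, a@B8, b@B9, c@B1, c@B3, e@B1, e@B6, f@B6, f@B7}

Merge at B6: IN[B6] = OUT[B5] = {a@B1, a@B7, b@B6, c@B1, c@B3, e@B5, f@B5}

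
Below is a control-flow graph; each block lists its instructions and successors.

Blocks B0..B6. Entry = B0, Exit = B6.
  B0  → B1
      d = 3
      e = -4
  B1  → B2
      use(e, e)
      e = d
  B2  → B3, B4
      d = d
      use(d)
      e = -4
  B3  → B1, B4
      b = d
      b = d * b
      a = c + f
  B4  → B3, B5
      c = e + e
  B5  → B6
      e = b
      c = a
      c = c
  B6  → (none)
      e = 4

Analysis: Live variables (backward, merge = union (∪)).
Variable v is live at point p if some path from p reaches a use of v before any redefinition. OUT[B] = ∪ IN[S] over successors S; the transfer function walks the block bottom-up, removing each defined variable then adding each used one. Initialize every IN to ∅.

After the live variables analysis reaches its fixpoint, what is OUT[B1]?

Answer: {a, b, c, d, f}

Derivation:
Converged values:
  B0:   IN={a, b, c, f}   OUT={a, b, c, d, e, f}
  B1:   IN={a, b, c, d, e, f}   OUT={a, b, c, d, f}
  B2:   IN={a, b, c, d, f}   OUT={a, b, c, d, e, f}
  B3:   IN={c, d, e, f}   OUT={a, b, c, d, e, f}
  B4:   IN={a, b, d, e, f}   OUT={a, b, c, d, e, f}
  B5:   IN={a, b}   OUT={}
  B6:   IN={}   OUT={}

Merge at B1: OUT[B1] = IN[B2] = {a, b, c, d, f}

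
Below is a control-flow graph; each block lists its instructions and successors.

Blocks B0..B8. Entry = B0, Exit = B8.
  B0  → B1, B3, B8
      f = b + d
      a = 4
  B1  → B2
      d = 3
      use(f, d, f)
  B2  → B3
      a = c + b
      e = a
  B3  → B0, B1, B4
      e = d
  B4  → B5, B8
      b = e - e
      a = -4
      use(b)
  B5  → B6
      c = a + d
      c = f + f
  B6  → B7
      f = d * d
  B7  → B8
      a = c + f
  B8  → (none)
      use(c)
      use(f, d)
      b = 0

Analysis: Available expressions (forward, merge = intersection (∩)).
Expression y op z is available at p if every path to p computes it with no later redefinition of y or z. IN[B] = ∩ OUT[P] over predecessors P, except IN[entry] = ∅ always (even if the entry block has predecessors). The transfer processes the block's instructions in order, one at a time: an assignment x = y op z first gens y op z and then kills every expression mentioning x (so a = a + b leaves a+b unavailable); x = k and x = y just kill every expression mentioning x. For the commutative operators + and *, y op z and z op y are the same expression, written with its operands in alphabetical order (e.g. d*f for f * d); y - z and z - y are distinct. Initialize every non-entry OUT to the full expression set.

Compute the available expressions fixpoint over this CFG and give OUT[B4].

Answer: {e-e}

Derivation:
Converged values:
  B0: | IN={} | OUT={b+d}
  B1: | IN={} | OUT={}
  B2: | IN={} | OUT={b+c}
  B3: | IN={} | OUT={}
  B4: | IN={} | OUT={e-e}
  B5: | IN={e-e} | OUT={a+d, e-e, f+f}
  B6: | IN={a+d, e-e, f+f} | OUT={a+d, d*d, e-e}
  B7: | IN={a+d, d*d, e-e} | OUT={c+f, d*d, e-e}
  B8: | IN={} | OUT={}

Merge at B4: IN[B4] = OUT[B3] = {}
Applying B4's transfer function to that IN value gives OUT[B4] (row B4 above).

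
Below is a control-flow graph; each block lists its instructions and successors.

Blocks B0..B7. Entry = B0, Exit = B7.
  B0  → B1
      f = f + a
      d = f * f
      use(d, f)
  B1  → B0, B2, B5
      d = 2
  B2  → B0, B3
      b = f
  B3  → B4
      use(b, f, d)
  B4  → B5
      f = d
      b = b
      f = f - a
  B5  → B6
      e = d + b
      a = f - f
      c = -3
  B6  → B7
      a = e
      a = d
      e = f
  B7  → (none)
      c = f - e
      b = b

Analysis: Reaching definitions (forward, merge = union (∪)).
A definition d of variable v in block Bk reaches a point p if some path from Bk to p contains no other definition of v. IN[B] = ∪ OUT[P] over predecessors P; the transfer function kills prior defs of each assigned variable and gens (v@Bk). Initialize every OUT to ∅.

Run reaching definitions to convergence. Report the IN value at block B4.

Per-block solution:
  B0:  IN={b@B2, d@B1, f@B0}  OUT={b@B2, d@B0, f@B0}
  B1:  IN={b@B2, d@B0, f@B0}  OUT={b@B2, d@B1, f@B0}
  B2:  IN={b@B2, d@B1, f@B0}  OUT={b@B2, d@B1, f@B0}
  B3:  IN={b@B2, d@B1, f@B0}  OUT={b@B2, d@B1, f@B0}
  B4:  IN={b@B2, d@B1, f@B0}  OUT={b@B4, d@B1, f@B4}
  B5:  IN={b@B2, b@B4, d@B1, f@B0, f@B4}  OUT={a@B5, b@B2, b@B4, c@B5, d@B1, e@B5, f@B0, f@B4}
  B6:  IN={a@B5, b@B2, b@B4, c@B5, d@B1, e@B5, f@B0, f@B4}  OUT={a@B6, b@B2, b@B4, c@B5, d@B1, e@B6, f@B0, f@B4}
  B7:  IN={a@B6, b@B2, b@B4, c@B5, d@B1, e@B6, f@B0, f@B4}  OUT={a@B6, b@B7, c@B7, d@B1, e@B6, f@B0, f@B4}

Merge at B4: IN[B4] = OUT[B3] = {b@B2, d@B1, f@B0}

Answer: {b@B2, d@B1, f@B0}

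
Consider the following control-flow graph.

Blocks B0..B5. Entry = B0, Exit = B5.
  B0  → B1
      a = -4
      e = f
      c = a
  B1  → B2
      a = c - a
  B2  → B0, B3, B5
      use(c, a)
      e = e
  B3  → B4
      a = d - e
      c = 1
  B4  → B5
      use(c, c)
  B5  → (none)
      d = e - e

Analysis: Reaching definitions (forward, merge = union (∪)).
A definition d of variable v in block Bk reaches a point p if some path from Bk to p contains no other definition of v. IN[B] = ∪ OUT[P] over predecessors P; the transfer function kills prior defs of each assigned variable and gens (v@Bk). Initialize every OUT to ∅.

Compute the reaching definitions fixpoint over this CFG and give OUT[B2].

Per-block solution:
  B0:   IN={a@B1, c@B0, e@B2}   OUT={a@B0, c@B0, e@B0}
  B1:   IN={a@B0, c@B0, e@B0}   OUT={a@B1, c@B0, e@B0}
  B2:   IN={a@B1, c@B0, e@B0}   OUT={a@B1, c@B0, e@B2}
  B3:   IN={a@B1, c@B0, e@B2}   OUT={a@B3, c@B3, e@B2}
  B4:   IN={a@B3, c@B3, e@B2}   OUT={a@B3, c@B3, e@B2}
  B5:   IN={a@B1, a@B3, c@B0, c@B3, e@B2}   OUT={a@B1, a@B3, c@B0, c@B3, d@B5, e@B2}

Merge at B2: IN[B2] = OUT[B1] = {a@B1, c@B0, e@B0}
Applying B2's transfer function to that IN value gives OUT[B2] (row B2 above).

Answer: {a@B1, c@B0, e@B2}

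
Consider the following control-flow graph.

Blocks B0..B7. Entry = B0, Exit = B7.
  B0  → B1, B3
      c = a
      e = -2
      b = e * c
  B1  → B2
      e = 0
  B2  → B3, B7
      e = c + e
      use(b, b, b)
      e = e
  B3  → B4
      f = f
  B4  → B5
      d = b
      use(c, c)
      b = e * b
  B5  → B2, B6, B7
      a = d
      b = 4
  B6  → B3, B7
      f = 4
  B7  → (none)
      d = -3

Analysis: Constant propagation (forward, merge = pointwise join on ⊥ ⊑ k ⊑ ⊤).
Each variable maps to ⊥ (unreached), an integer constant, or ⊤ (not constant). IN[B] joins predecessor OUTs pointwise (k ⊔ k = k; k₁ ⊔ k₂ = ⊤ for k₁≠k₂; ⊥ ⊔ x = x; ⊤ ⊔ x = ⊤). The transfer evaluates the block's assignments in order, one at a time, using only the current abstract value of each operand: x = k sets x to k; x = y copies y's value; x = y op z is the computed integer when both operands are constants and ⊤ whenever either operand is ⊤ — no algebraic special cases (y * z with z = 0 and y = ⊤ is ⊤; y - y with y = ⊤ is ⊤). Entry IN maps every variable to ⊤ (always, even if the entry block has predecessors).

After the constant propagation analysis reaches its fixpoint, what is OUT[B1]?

Answer: {a: ⊤, b: ⊤, c: ⊤, d: ⊤, e: 0, f: ⊤}

Trace:
Fixpoint table:
  B0:   IN=(all ⊤)   OUT={e:-2; rest ⊤}
  B1:   IN={e:-2; rest ⊤}   OUT={e:0; rest ⊤}
  B2:   IN=(all ⊤)   OUT=(all ⊤)
  B3:   IN=(all ⊤)   OUT=(all ⊤)
  B4:   IN=(all ⊤)   OUT=(all ⊤)
  B5:   IN=(all ⊤)   OUT={b:4; rest ⊤}
  B6:   IN={b:4; rest ⊤}   OUT={b:4, f:4; rest ⊤}
  B7:   IN=(all ⊤)   OUT={d:-3; rest ⊤}

Merge at B1: IN[B1] = OUT[B0] = {a: ⊤, b: ⊤, c: ⊤, d: ⊤, e: -2, f: ⊤}
Applying B1's transfer function to that IN value gives OUT[B1] (row B1 above).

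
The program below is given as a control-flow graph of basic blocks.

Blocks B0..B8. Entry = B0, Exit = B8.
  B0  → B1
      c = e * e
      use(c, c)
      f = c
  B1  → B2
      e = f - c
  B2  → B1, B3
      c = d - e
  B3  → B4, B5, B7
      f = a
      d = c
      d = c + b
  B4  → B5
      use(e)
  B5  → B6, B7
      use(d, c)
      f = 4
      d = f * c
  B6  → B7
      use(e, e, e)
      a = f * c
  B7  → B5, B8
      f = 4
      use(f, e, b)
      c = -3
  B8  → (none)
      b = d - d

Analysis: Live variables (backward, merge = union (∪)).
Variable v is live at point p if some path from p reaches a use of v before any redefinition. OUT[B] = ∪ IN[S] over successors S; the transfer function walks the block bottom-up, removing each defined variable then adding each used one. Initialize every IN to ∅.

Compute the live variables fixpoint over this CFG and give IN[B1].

Answer: {a, b, c, d, f}

Derivation:
Per-block solution:
  B0:  IN={a, b, d, e}  OUT={a, b, c, d, f}
  B1:  IN={a, b, c, d, f}  OUT={a, b, d, e, f}
  B2:  IN={a, b, d, e, f}  OUT={a, b, c, d, e, f}
  B3:  IN={a, b, c, e}  OUT={b, c, d, e}
  B4:  IN={b, c, d, e}  OUT={b, c, d, e}
  B5:  IN={b, c, d, e}  OUT={b, c, d, e, f}
  B6:  IN={b, c, d, e, f}  OUT={b, d, e}
  B7:  IN={b, d, e}  OUT={b, c, d, e}
  B8:  IN={d}  OUT={}

Merge at B1: OUT[B1] = IN[B2] = {a, b, d, e, f}
Applying B1's transfer function to that OUT value gives IN[B1] (row B1 above).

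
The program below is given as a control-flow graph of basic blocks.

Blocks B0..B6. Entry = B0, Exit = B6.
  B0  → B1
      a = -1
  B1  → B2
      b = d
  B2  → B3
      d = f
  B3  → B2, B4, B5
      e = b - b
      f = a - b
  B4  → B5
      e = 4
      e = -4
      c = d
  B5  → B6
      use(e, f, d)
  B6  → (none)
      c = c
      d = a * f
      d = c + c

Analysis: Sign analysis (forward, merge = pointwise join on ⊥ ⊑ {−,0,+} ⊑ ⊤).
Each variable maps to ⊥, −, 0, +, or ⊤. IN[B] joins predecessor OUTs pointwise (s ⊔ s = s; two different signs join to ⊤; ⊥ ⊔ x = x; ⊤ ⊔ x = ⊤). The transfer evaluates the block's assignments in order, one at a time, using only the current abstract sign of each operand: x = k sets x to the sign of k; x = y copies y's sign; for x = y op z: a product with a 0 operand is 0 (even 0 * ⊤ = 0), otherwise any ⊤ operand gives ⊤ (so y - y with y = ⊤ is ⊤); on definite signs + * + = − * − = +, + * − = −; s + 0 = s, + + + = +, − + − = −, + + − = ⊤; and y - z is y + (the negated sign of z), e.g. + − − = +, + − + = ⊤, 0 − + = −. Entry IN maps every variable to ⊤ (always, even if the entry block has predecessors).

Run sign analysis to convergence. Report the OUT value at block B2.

Answer: {a: -, b: ⊤, c: ⊤, d: ⊤, e: ⊤, f: ⊤}

Working:
Converged values:
  B0: | IN=(all ⊤) | OUT={a:-; rest ⊤}
  B1: | IN={a:-; rest ⊤} | OUT={a:-; rest ⊤}
  B2: | IN={a:-; rest ⊤} | OUT={a:-; rest ⊤}
  B3: | IN={a:-; rest ⊤} | OUT={a:-; rest ⊤}
  B4: | IN={a:-; rest ⊤} | OUT={a:-, e:-; rest ⊤}
  B5: | IN={a:-; rest ⊤} | OUT={a:-; rest ⊤}
  B6: | IN={a:-; rest ⊤} | OUT={a:-; rest ⊤}

Merge at B2: IN[B2] = OUT[B1] ⊔ OUT[B3] = {a: -, b: ⊤, c: ⊤, d: ⊤, e: ⊤, f: ⊤}
Applying B2's transfer function to that IN value gives OUT[B2] (row B2 above).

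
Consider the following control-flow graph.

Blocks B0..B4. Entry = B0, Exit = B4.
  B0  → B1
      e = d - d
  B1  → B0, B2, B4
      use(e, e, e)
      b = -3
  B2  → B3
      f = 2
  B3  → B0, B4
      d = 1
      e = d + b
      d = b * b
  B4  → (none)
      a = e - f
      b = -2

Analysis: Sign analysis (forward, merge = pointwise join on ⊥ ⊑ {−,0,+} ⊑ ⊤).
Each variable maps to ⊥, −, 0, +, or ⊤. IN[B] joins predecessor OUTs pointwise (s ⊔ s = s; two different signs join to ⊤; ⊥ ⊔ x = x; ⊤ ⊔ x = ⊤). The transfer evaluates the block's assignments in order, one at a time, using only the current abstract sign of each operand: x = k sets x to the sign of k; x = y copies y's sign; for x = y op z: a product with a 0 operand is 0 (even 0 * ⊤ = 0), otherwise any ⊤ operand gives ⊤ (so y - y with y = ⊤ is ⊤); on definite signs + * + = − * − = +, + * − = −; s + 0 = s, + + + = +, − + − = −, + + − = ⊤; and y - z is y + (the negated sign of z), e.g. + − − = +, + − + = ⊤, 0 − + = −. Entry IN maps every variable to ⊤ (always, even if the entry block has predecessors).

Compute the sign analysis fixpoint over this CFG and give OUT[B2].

Answer: {a: ⊤, b: -, c: ⊤, d: ⊤, e: ⊤, f: +}

Derivation:
Converged values:
  B0:  IN=(all ⊤)  OUT=(all ⊤)
  B1:  IN=(all ⊤)  OUT={b:-; rest ⊤}
  B2:  IN={b:-; rest ⊤}  OUT={b:-, f:+; rest ⊤}
  B3:  IN={b:-, f:+; rest ⊤}  OUT={b:-, d:+, f:+; rest ⊤}
  B4:  IN={b:-; rest ⊤}  OUT={b:-; rest ⊤}

Merge at B2: IN[B2] = OUT[B1] = {a: ⊤, b: -, c: ⊤, d: ⊤, e: ⊤, f: ⊤}
Applying B2's transfer function to that IN value gives OUT[B2] (row B2 above).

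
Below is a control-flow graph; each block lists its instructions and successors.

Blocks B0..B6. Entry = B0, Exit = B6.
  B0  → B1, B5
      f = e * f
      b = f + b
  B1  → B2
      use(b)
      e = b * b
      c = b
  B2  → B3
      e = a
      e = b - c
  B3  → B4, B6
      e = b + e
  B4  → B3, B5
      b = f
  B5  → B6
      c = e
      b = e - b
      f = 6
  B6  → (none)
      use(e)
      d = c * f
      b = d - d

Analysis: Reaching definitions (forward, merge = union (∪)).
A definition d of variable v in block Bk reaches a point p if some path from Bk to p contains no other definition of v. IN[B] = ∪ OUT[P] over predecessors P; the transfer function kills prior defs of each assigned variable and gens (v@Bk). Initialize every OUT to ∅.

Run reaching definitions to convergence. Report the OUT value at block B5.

Answer: {b@B5, c@B5, e@B3, f@B5}

Derivation:
Converged values:
  B0:   IN={}   OUT={b@B0, f@B0}
  B1:   IN={b@B0, f@B0}   OUT={b@B0, c@B1, e@B1, f@B0}
  B2:   IN={b@B0, c@B1, e@B1, f@B0}   OUT={b@B0, c@B1, e@B2, f@B0}
  B3:   IN={b@B0, b@B4, c@B1, e@B2, e@B3, f@B0}   OUT={b@B0, b@B4, c@B1, e@B3, f@B0}
  B4:   IN={b@B0, b@B4, c@B1, e@B3, f@B0}   OUT={b@B4, c@B1, e@B3, f@B0}
  B5:   IN={b@B0, b@B4, c@B1, e@B3, f@B0}   OUT={b@B5, c@B5, e@B3, f@B5}
  B6:   IN={b@B0, b@B4, b@B5, c@B1, c@B5, e@B3, f@B0, f@B5}   OUT={b@B6, c@B1, c@B5, d@B6, e@B3, f@B0, f@B5}

Merge at B5: IN[B5] = OUT[B0] ⊔ OUT[B4] = {b@B0, b@B4, c@B1, e@B3, f@B0}
Applying B5's transfer function to that IN value gives OUT[B5] (row B5 above).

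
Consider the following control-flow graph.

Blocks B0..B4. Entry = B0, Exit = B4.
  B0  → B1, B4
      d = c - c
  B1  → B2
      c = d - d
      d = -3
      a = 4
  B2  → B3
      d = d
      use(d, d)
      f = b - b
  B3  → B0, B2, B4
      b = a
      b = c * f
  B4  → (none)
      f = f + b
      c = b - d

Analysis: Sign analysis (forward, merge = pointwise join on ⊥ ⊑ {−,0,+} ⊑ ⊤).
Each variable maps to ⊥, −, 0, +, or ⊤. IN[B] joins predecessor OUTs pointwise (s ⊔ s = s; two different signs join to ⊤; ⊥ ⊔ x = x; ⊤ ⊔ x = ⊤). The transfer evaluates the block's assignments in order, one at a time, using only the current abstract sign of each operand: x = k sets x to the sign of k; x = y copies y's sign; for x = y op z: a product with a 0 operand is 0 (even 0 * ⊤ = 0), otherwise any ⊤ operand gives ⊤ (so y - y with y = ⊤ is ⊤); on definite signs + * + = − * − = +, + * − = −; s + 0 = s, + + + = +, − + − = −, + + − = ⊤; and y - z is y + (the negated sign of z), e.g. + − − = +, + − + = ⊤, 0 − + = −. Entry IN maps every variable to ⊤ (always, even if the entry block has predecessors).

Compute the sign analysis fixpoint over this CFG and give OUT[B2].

Converged values:
  B0: | IN=(all ⊤) | OUT=(all ⊤)
  B1: | IN=(all ⊤) | OUT={a:+, d:-; rest ⊤}
  B2: | IN={a:+, d:-; rest ⊤} | OUT={a:+, d:-; rest ⊤}
  B3: | IN={a:+, d:-; rest ⊤} | OUT={a:+, d:-; rest ⊤}
  B4: | IN=(all ⊤) | OUT=(all ⊤)

Merge at B2: IN[B2] = OUT[B1] ⊔ OUT[B3] = {a: +, b: ⊤, c: ⊤, d: -, e: ⊤, f: ⊤}
Applying B2's transfer function to that IN value gives OUT[B2] (row B2 above).

Answer: {a: +, b: ⊤, c: ⊤, d: -, e: ⊤, f: ⊤}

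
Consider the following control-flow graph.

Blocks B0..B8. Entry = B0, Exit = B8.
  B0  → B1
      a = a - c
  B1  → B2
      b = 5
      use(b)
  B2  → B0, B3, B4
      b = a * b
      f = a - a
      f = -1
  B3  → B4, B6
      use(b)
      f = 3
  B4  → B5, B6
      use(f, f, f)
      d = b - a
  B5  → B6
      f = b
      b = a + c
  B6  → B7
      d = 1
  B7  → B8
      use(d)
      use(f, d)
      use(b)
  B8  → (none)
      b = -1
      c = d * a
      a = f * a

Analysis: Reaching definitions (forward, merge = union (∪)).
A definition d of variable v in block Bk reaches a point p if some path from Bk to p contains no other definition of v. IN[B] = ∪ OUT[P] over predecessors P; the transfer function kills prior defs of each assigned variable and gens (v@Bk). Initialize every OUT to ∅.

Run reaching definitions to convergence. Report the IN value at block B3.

Answer: {a@B0, b@B2, f@B2}

Working:
Fixpoint table:
  B0:   IN={a@B0, b@B2, f@B2}   OUT={a@B0, b@B2, f@B2}
  B1:   IN={a@B0, b@B2, f@B2}   OUT={a@B0, b@B1, f@B2}
  B2:   IN={a@B0, b@B1, f@B2}   OUT={a@B0, b@B2, f@B2}
  B3:   IN={a@B0, b@B2, f@B2}   OUT={a@B0, b@B2, f@B3}
  B4:   IN={a@B0, b@B2, f@B2, f@B3}   OUT={a@B0, b@B2, d@B4, f@B2, f@B3}
  B5:   IN={a@B0, b@B2, d@B4, f@B2, f@B3}   OUT={a@B0, b@B5, d@B4, f@B5}
  B6:   IN={a@B0, b@B2, b@B5, d@B4, f@B2, f@B3, f@B5}   OUT={a@B0, b@B2, b@B5, d@B6, f@B2, f@B3, f@B5}
  B7:   IN={a@B0, b@B2, b@B5, d@B6, f@B2, f@B3, f@B5}   OUT={a@B0, b@B2, b@B5, d@B6, f@B2, f@B3, f@B5}
  B8:   IN={a@B0, b@B2, b@B5, d@B6, f@B2, f@B3, f@B5}   OUT={a@B8, b@B8, c@B8, d@B6, f@B2, f@B3, f@B5}

Merge at B3: IN[B3] = OUT[B2] = {a@B0, b@B2, f@B2}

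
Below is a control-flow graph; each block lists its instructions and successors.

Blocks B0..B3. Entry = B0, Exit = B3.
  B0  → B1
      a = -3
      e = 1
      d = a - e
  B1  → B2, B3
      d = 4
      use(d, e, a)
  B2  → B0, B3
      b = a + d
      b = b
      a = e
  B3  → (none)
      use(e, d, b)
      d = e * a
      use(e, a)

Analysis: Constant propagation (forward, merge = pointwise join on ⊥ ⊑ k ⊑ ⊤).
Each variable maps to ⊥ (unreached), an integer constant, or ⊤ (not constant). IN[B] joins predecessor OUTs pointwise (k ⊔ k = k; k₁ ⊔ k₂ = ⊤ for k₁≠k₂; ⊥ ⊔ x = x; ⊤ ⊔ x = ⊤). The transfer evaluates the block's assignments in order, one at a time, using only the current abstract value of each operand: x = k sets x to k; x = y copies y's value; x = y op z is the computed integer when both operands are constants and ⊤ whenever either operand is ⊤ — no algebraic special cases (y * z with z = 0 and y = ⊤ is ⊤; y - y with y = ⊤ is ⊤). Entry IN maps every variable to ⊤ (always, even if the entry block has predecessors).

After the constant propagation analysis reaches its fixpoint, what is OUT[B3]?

Fixpoint table:
  B0:   IN=(all ⊤)   OUT={a:-3, d:-4, e:1; rest ⊤}
  B1:   IN={a:-3, d:-4, e:1; rest ⊤}   OUT={a:-3, d:4, e:1; rest ⊤}
  B2:   IN={a:-3, d:4, e:1; rest ⊤}   OUT={a:1, b:1, d:4, e:1; rest ⊤}
  B3:   IN={d:4, e:1; rest ⊤}   OUT={e:1; rest ⊤}

Merge at B3: IN[B3] = OUT[B1] ⊔ OUT[B2] = {a: ⊤, b: ⊤, c: ⊤, d: 4, e: 1, f: ⊤}
Applying B3's transfer function to that IN value gives OUT[B3] (row B3 above).

Answer: {a: ⊤, b: ⊤, c: ⊤, d: ⊤, e: 1, f: ⊤}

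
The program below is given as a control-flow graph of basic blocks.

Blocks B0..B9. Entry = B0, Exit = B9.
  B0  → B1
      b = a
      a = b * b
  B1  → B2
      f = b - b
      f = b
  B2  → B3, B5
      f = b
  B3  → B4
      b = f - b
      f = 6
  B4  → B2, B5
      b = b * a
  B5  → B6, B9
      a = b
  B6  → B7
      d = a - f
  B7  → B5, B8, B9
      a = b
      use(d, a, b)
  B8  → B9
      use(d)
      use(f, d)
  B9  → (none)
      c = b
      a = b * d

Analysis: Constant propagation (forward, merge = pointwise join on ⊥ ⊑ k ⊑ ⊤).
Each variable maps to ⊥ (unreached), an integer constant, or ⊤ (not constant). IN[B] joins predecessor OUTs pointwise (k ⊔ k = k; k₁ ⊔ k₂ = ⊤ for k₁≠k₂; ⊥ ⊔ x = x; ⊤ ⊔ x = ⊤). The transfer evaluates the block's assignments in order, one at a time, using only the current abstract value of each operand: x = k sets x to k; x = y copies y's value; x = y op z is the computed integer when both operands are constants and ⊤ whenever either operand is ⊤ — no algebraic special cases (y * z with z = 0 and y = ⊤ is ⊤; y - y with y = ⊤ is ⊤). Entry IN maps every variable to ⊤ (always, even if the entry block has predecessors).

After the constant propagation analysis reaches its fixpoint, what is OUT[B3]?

Answer: {a: ⊤, b: ⊤, c: ⊤, d: ⊤, e: ⊤, f: 6}

Trace:
Per-block solution:
  B0:  IN=(all ⊤)  OUT=(all ⊤)
  B1:  IN=(all ⊤)  OUT=(all ⊤)
  B2:  IN=(all ⊤)  OUT=(all ⊤)
  B3:  IN=(all ⊤)  OUT={f:6; rest ⊤}
  B4:  IN={f:6; rest ⊤}  OUT={f:6; rest ⊤}
  B5:  IN=(all ⊤)  OUT=(all ⊤)
  B6:  IN=(all ⊤)  OUT=(all ⊤)
  B7:  IN=(all ⊤)  OUT=(all ⊤)
  B8:  IN=(all ⊤)  OUT=(all ⊤)
  B9:  IN=(all ⊤)  OUT=(all ⊤)

Merge at B3: IN[B3] = OUT[B2] = {a: ⊤, b: ⊤, c: ⊤, d: ⊤, e: ⊤, f: ⊤}
Applying B3's transfer function to that IN value gives OUT[B3] (row B3 above).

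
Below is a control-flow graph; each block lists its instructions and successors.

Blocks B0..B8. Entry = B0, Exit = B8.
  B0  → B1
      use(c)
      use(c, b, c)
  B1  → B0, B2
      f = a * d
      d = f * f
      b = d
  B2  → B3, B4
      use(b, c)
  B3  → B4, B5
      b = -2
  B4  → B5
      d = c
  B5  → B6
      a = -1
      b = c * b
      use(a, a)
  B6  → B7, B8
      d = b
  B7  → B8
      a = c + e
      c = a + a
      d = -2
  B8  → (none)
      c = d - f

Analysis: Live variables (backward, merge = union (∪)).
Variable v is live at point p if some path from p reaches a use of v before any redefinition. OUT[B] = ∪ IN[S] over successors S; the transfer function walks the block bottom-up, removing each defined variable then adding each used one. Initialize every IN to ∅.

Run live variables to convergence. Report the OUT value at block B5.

Fixpoint table:
  B0:  IN={a, b, c, d, e}  OUT={a, c, d, e}
  B1:  IN={a, c, d, e}  OUT={a, b, c, d, e, f}
  B2:  IN={b, c, e, f}  OUT={b, c, e, f}
  B3:  IN={c, e, f}  OUT={b, c, e, f}
  B4:  IN={b, c, e, f}  OUT={b, c, e, f}
  B5:  IN={b, c, e, f}  OUT={b, c, e, f}
  B6:  IN={b, c, e, f}  OUT={c, d, e, f}
  B7:  IN={c, e, f}  OUT={d, f}
  B8:  IN={d, f}  OUT={}

Merge at B5: OUT[B5] = IN[B6] = {b, c, e, f}

Answer: {b, c, e, f}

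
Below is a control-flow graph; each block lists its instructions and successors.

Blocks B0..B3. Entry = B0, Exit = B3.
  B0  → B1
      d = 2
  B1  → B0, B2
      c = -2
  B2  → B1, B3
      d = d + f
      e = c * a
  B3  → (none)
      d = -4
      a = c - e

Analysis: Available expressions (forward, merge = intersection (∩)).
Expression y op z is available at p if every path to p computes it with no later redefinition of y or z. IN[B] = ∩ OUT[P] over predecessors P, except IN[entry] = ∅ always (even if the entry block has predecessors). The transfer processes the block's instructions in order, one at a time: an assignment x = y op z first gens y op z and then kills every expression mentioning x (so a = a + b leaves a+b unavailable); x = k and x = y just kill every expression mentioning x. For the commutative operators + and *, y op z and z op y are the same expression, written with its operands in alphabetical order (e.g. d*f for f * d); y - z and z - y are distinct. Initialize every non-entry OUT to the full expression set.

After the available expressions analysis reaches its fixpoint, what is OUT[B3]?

Answer: {c-e}

Trace:
Per-block solution:
  B0:  IN={}  OUT={}
  B1:  IN={}  OUT={}
  B2:  IN={}  OUT={a*c}
  B3:  IN={a*c}  OUT={c-e}

Merge at B3: IN[B3] = OUT[B2] = {a*c}
Applying B3's transfer function to that IN value gives OUT[B3] (row B3 above).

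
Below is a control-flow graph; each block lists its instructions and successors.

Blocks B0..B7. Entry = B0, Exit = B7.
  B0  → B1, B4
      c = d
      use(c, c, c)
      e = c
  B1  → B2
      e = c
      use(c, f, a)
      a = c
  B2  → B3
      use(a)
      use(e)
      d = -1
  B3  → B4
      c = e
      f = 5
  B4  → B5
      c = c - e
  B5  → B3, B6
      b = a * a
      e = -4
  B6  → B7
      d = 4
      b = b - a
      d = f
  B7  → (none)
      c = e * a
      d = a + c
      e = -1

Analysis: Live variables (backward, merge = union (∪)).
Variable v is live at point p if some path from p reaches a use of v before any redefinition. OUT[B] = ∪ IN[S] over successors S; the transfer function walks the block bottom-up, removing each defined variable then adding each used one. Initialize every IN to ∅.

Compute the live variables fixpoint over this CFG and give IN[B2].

Answer: {a, e}

Trace:
Fixpoint table:
  B0: | IN={a, d, f} | OUT={a, c, e, f}
  B1: | IN={a, c, f} | OUT={a, e}
  B2: | IN={a, e} | OUT={a, e}
  B3: | IN={a, e} | OUT={a, c, e, f}
  B4: | IN={a, c, e, f} | OUT={a, f}
  B5: | IN={a, f} | OUT={a, b, e, f}
  B6: | IN={a, b, e, f} | OUT={a, e}
  B7: | IN={a, e} | OUT={}

Merge at B2: OUT[B2] = IN[B3] = {a, e}
Applying B2's transfer function to that OUT value gives IN[B2] (row B2 above).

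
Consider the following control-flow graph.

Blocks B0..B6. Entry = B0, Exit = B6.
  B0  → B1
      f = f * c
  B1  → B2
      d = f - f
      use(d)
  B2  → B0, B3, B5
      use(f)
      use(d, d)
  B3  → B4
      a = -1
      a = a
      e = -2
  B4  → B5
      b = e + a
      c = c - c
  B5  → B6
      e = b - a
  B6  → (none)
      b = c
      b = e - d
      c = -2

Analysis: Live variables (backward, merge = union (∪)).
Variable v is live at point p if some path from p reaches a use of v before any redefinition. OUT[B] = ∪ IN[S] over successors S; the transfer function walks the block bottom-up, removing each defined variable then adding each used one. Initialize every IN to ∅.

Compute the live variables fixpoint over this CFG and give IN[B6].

Answer: {c, d, e}

Trace:
Fixpoint table:
  B0:  IN={a, b, c, f}  OUT={a, b, c, f}
  B1:  IN={a, b, c, f}  OUT={a, b, c, d, f}
  B2:  IN={a, b, c, d, f}  OUT={a, b, c, d, f}
  B3:  IN={c, d}  OUT={a, c, d, e}
  B4:  IN={a, c, d, e}  OUT={a, b, c, d}
  B5:  IN={a, b, c, d}  OUT={c, d, e}
  B6:  IN={c, d, e}  OUT={}

B6 is the boundary node: OUT[B6] = {}
Applying B6's transfer function to that OUT value gives IN[B6] (row B6 above).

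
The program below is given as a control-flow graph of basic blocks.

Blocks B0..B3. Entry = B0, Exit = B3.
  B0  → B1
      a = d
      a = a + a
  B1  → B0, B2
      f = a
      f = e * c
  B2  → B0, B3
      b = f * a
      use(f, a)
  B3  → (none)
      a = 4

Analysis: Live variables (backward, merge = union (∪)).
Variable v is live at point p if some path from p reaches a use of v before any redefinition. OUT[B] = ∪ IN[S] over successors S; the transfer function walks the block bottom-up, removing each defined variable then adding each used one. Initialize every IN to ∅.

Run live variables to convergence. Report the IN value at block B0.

Converged values:
  B0:  IN={c, d, e}  OUT={a, c, d, e}
  B1:  IN={a, c, d, e}  OUT={a, c, d, e, f}
  B2:  IN={a, c, d, e, f}  OUT={c, d, e}
  B3:  IN={}  OUT={}

Merge at B0: OUT[B0] = IN[B1] = {a, c, d, e}
Applying B0's transfer function to that OUT value gives IN[B0] (row B0 above).

Answer: {c, d, e}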